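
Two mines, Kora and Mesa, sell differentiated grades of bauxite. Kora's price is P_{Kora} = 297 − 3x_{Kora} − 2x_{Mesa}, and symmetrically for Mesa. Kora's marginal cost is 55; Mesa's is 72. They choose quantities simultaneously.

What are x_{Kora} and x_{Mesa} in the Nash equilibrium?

Mine Kora's profit: π = x_{Kora}(297 − 3x_{Kora} − 2x_{Mesa}) − 55x_{Kora}.
∂π/∂x_{Kora} = 242 − 6x_{Kora} − 2x_{Mesa} = 0 ⇒ x_{Kora} = 121/3 − (1/3)x_{Mesa}.
Similarly x_{Mesa} = 37.5 − (1/3)x_{Kora}.
Substituting the second reaction function into the first: x_{Kora} = 121/3 − (1/3)(37.5 − (1/3)x_{Kora}), which gives (8/9)x_{Kora} = 167/6 ⇒ x_{Kora} = 31.3125.
Then x_{Mesa} = 37.5 − (1/3)·31.3125 = 27.0625.

31.3125, 27.0625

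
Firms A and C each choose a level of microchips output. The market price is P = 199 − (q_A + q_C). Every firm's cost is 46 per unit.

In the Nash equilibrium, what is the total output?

102

Firm A's profit: π = q_A(199 − (q_A + q_C)) − 46q_A.
∂π/∂q_A = 153 − 2q_A − q_C = 0, so q_A = 76.5 − 0.5q_C.
By symmetry q_C = q_A; substituting into the reaction function, 1.5q_A = 76.5 and q_A = 51.
Total output: 51 + 51 = 102.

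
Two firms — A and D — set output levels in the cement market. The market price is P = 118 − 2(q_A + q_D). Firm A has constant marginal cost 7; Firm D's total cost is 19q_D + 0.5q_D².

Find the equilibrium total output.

33.1875

Firm A's profit: π = q_A(118 − 2(q_A + q_D)) − 7q_A.
∂π/∂q_A = 111 − 4q_A − 2q_D = 0, so q_A = 27.75 − 0.5q_D.
For D: ∂π/∂q_D = 99 − 5q_D − 2q_A = 0 ⇒ q_D = 19.8 − 0.4q_A.
Solving the two reaction functions simultaneously: (1 − (−0.5)(−0.4))q_A = 27.75 − 0.5·19.8, so 0.8q_A = 17.85 and q_A = 22.3125.
Then q_D = 19.8 − 0.4·22.3125 = 10.875.
Total output: 22.3125 + 10.875 = 33.1875.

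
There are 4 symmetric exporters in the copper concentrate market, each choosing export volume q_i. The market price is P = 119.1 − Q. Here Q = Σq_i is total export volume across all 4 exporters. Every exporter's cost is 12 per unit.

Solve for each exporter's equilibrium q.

21.42

A representative exporter's profit is π_i = q_i(119.1 − Q) − 12q_i, with Q = q_i + Σ_{j≠i} q_j.
First-order condition: 107.1 − 2q_i − Σ_{j≠i} q_j = 0.
Imposing symmetry (q_j = q for all j) turns Σ_{j≠i} q_j into 3q, so 107.1 = 5q and q = 21.42.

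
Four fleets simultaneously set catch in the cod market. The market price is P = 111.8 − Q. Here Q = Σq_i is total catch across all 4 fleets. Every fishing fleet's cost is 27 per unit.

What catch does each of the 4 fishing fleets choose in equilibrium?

16.96

A representative fishing fleet's profit is π_i = q_i(111.8 − Q) − 27q_i, with Q = q_i + Σ_{j≠i} q_j.
First-order condition: 84.8 − 2q_i − Σ_{j≠i} q_j = 0.
In a symmetric equilibrium every fishing fleet chooses the same q, so Σ_{j≠i} q_j = 3q. The condition becomes 84.8 − 5q = 0, giving q = 84.8/5 = 16.96.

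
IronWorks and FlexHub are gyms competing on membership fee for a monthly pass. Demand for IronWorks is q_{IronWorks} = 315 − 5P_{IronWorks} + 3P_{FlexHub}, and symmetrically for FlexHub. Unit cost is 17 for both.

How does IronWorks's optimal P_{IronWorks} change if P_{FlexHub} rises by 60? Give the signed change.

18

IronWorks's profit: π = (P_{IronWorks} − 17)(315 − 5P_{IronWorks} + 3P_{FlexHub}).
∂π/∂P_{IronWorks} = 400 − 10P_{IronWorks} + 3P_{FlexHub} = 0 ⇒ P_{IronWorks} = 40 + 0.3P_{FlexHub}.
The reaction-function slope is 0.3, so a 60-unit rise in P_{FlexHub} moves P_{IronWorks} by 0.3 × 60 = 18. IronWorks's best response rises — the actions are strategic complements.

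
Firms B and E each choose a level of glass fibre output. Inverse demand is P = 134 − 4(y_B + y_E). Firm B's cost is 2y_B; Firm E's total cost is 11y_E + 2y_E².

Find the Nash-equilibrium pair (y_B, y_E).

13.65, 5.7

Firm B's profit: π = y_B(134 − 4(y_B + y_E)) − 2y_B.
∂π/∂y_B = 132 − 8y_B − 4y_E = 0, so y_B = 16.5 − 0.5y_E.
For E: ∂π/∂y_E = 123 − 12y_E − 4y_B = 0 ⇒ y_E = 10.25 − (1/3)y_B.
Substituting the second reaction function into the first: y_B = 16.5 − 0.5(10.25 − (1/3)y_B), which gives (5/6)y_B = 11.375 ⇒ y_B = 13.65.
Then y_E = 10.25 − (1/3)·13.65 = 5.7.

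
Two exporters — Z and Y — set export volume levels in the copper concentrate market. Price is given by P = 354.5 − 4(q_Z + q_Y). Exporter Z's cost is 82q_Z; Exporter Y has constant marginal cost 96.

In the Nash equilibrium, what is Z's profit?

Exporter Z's profit: π = q_Z(354.5 − 4(q_Z + q_Y)) − 82q_Z.
∂π/∂q_Z = 272.5 − 8q_Z − 4q_Y = 0, so q_Z = 34.0625 − 0.5q_Y.
By the same steps for Y: q_Y = 32.3125 − 0.5q_Z.
Plugging q_Y into Z's best response: q_Z = 34.0625 − 0.5(32.3125 − 0.5q_Z) ⇒ 0.75q_Z = 573/32, so q_Z = 23.875.
Then q_Y = 32.3125 − 0.5·23.875 = 20.375.
Price P = 354.5 − 4·44.25 = 177.5.
Z's profit: (177.5 − 82)·23.875 = 2280.0625.

2280.0625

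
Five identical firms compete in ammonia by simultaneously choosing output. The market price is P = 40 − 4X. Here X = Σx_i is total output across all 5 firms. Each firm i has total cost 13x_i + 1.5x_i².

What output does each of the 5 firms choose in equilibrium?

A representative firm's profit is π_i = x_i(40 − 4X) − 13x_i − 1.5x_i², with X = x_i + Σ_{j≠i} x_j.
First-order condition: 27 − 11x_i − 4Σ_{j≠i} x_j = 0.
Imposing symmetry (x_j = x for all j) turns Σ_{j≠i} x_j into 4x, so 27 = 27x and x = 1.

1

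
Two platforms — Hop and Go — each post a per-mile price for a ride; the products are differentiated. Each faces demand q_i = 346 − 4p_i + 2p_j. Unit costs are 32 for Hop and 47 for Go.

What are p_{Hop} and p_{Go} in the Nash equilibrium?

Hop's profit: π = (p_{Hop} − 32)(346 − 4p_{Hop} + 2p_{Go}).
∂π/∂p_{Hop} = 474 − 8p_{Hop} + 2p_{Go} = 0 ⇒ p_{Hop} = 59.25 + 0.25p_{Go}.
Similarly p_{Go} = 66.75 + 0.25p_{Hop}.
Solving the two reaction functions simultaneously: (1 − (0.25)(0.25))p_{Hop} = 59.25 + 0.25·66.75, so 0.9375p_{Hop} = 75.9375 and p_{Hop} = 81.
Then p_{Go} = 66.75 + 0.25·81 = 87.

81, 87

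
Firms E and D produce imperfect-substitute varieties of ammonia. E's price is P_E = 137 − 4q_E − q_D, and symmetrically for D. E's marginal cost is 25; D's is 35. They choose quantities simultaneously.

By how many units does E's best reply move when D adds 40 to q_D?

-5

Firm E's profit: π = q_E(137 − 4q_E − q_D) − 25q_E.
∂π/∂q_E = 112 − 8q_E − q_D = 0 ⇒ q_E = 14 − 0.125q_D.
The reaction-function slope is −0.125, so a 40-unit rise in q_D moves q_E by −0.125 × 40 = −5. E's best response falls — the actions are strategic substitutes.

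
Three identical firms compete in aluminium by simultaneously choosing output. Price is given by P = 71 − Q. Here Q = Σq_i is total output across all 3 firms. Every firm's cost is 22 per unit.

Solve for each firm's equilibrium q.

A representative firm's profit is π_i = q_i(71 − Q) − 22q_i, with Q = q_i + Σ_{j≠i} q_j.
First-order condition: 49 − 2q_i − Σ_{j≠i} q_j = 0.
With identical firms, set every q_j = q: then 49 − 2q − 2q = 0, i.e. q = 49/4 = 12.25.

12.25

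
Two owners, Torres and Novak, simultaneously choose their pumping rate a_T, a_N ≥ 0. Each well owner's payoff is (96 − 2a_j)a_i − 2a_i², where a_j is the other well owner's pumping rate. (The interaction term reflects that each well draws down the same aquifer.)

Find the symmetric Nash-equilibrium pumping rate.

16

Torres's payoff is (96 − 2a_N)a_T − 2a_T².
∂π/∂a_T = 96 − 2a_N − 4a_T = 0, so a_T = 24 − 0.5a_N.
By symmetry a_N = a_T; substituting into the reaction function, 1.5a_T = 24 and a_T = 16.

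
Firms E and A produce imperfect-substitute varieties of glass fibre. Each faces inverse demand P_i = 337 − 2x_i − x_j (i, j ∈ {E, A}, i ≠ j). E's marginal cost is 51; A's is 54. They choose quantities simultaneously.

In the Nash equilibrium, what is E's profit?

6589.52

Firm E's profit: π = x_E(337 − 2x_E − x_A) − 51x_E.
∂π/∂x_E = 286 − 4x_E − x_A = 0 ⇒ x_E = 71.5 − 0.25x_A.
Similarly x_A = 70.75 − 0.25x_E.
Substituting the second reaction function into the first: x_E = 71.5 − 0.25(70.75 − 0.25x_E), which gives 0.9375x_E = 53.8125 ⇒ x_E = 57.4.
Then x_A = 70.75 − 0.25·57.4 = 56.4.
P_E = 337 − 2·57.4 − 56.4 = 165.8.
Profit = (165.8 − 51)·57.4 = 6589.52.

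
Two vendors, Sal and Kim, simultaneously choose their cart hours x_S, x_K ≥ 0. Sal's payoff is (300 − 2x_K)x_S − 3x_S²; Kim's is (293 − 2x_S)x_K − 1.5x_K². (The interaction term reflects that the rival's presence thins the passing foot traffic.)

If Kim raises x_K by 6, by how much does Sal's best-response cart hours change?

-2

Expanding Sal's payoff: 300x_S − 2x_Kx_S − 3x_S².
∂π/∂x_S = 300 − 2x_K − 6x_S = 0, so x_S = 50 − (1/3)x_K.
The reaction-function slope is −1/3, so a 6-unit rise in x_K moves x_S by −1/3 × 6 = −2. Sal's best response falls — the actions are strategic substitutes.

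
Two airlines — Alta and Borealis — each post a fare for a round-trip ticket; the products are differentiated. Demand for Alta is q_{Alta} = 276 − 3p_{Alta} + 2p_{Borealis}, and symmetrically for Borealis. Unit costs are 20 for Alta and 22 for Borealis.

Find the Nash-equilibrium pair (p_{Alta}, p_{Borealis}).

84.375, 85.125

Alta's profit: π = (p_{Alta} − 20)(276 − 3p_{Alta} + 2p_{Borealis}).
∂π/∂p_{Alta} = 336 − 6p_{Alta} + 2p_{Borealis} = 0 ⇒ p_{Alta} = 56 + (1/3)p_{Borealis}.
Similarly p_{Borealis} = 57 + (1/3)p_{Alta}.
Solving the two reaction functions simultaneously: (1 − (1/3)(1/3))p_{Alta} = 56 + (1/3)·57, so (8/9)p_{Alta} = 75 and p_{Alta} = 84.375.
Then p_{Borealis} = 57 + (1/3)·84.375 = 85.125.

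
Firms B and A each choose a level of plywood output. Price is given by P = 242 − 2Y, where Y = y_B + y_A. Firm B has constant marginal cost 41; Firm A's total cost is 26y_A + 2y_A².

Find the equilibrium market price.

125

Firm B's profit: π = y_B(242 − 2(y_B + y_A)) − 41y_B.
∂π/∂y_B = 201 − 4y_B − 2y_A = 0, so y_B = 50.25 − 0.5y_A.
For A: ∂π/∂y_A = 216 − 8y_A − 2y_B = 0 ⇒ y_A = 27 − 0.25y_B.
Plugging y_A into B's best response: y_B = 50.25 − 0.5(27 − 0.25y_B) ⇒ 0.875y_B = 36.75, so y_B = 42.
Then y_A = 27 − 0.25·42 = 16.5.
Equilibrium price: P = 242 − 2·58.5 = 125.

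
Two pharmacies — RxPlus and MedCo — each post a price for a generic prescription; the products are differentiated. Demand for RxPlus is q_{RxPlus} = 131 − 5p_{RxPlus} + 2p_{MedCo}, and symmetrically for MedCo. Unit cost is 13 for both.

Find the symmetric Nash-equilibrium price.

24.5

RxPlus's profit: π = (p_{RxPlus} − 13)(131 − 5p_{RxPlus} + 2p_{MedCo}).
∂π/∂p_{RxPlus} = 196 − 10p_{RxPlus} + 2p_{MedCo} = 0 ⇒ p_{RxPlus} = 19.6 + 0.2p_{MedCo}.
By symmetry p_{MedCo} = p_{RxPlus}; substituting into the reaction function, 0.8p_{RxPlus} = 19.6 and p_{RxPlus} = 24.5.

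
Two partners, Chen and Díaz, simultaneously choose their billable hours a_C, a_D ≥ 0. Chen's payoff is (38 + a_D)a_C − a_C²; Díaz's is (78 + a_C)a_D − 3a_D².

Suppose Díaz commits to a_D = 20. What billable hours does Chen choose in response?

29

Expanding Chen's payoff: 38a_C + a_Da_C − a_C².
∂π/∂a_C = 38 + a_D − 2a_C = 0, so a_C = 19 + 0.5a_D.
At a_D = 20: a_C = 19 + 0.5·20 = 29.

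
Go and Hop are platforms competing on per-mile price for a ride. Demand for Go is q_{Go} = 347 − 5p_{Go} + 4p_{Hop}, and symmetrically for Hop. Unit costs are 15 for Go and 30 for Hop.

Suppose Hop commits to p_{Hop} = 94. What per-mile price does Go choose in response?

79.8

Go's profit: π = (p_{Go} − 15)(347 − 5p_{Go} + 4p_{Hop}).
∂π/∂p_{Go} = 422 − 10p_{Go} + 4p_{Hop} = 0 ⇒ p_{Go} = 42.2 + 0.4p_{Hop}.
At p_{Hop} = 94: p_{Go} = 42.2 + 0.4·94 = 79.8.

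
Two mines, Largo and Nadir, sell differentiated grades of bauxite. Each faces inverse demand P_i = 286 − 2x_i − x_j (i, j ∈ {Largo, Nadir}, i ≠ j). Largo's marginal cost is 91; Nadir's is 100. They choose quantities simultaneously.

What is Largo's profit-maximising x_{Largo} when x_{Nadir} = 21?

Mine Largo's profit: π = x_{Largo}(286 − 2x_{Largo} − x_{Nadir}) − 91x_{Largo}.
∂π/∂x_{Largo} = 195 − 4x_{Largo} − x_{Nadir} = 0 ⇒ x_{Largo} = 48.75 − 0.25x_{Nadir}.
At x_{Nadir} = 21: x_{Largo} = 48.75 − 0.25·21 = 43.5.

43.5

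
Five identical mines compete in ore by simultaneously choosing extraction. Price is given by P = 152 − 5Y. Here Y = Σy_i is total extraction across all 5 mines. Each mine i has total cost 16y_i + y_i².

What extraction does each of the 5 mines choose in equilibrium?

A representative mine's profit is π_i = y_i(152 − 5Y) − 16y_i − y_i², with Y = y_i + Σ_{j≠i} y_j.
First-order condition: 136 − 12y_i − 5Σ_{j≠i} y_j = 0.
Imposing symmetry (y_j = y for all j) turns Σ_{j≠i} y_j into 4y, so 136 = 32y and y = 4.25.

4.25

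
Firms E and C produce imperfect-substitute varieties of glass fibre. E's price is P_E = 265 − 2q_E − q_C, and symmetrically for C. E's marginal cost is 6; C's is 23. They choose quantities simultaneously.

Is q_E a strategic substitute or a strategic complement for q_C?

strategic substitutes

Firm E's profit: π = q_E(265 − 2q_E − q_C) − 6q_E.
∂π/∂q_E = 259 − 4q_E − q_C = 0 ⇒ q_E = 64.75 − 0.25q_C.
The best-response slope dq_E/dq_C = −0.25 < 0: the reaction function is downward-sloping, so the choices are strategic substitutes.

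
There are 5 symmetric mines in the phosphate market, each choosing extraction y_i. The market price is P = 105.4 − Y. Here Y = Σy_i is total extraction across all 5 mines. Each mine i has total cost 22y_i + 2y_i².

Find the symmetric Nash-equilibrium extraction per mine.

A representative mine's profit is π_i = y_i(105.4 − Y) − 22y_i − 2y_i², with Y = y_i + Σ_{j≠i} y_j.
First-order condition: 83.4 − 6y_i − Σ_{j≠i} y_j = 0.
In a symmetric equilibrium every mine chooses the same y, so Σ_{j≠i} y_j = 4y. The condition becomes 83.4 − 10y = 0, giving y = 83.4/10 = 8.34.

8.34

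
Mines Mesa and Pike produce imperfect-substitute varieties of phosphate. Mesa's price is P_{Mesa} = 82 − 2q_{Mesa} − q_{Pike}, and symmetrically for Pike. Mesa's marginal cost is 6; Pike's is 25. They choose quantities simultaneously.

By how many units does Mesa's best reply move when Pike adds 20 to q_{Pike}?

-5

Mine Mesa's profit: π = q_{Mesa}(82 − 2q_{Mesa} − q_{Pike}) − 6q_{Mesa}.
∂π/∂q_{Mesa} = 76 − 4q_{Mesa} − q_{Pike} = 0 ⇒ q_{Mesa} = 19 − 0.25q_{Pike}.
The reaction-function slope is −0.25, so a 20-unit rise in q_{Pike} moves q_{Mesa} by −0.25 × 20 = −5. Mesa's best response falls — the actions are strategic substitutes.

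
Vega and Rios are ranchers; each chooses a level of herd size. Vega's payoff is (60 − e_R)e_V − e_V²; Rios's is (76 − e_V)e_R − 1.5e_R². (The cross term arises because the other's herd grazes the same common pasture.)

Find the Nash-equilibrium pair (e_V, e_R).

Expanding Vega's payoff: 60e_V − e_Re_V − e_V².
∂π/∂e_V = 60 − e_R − 2e_V = 0, so e_V = 30 − 0.5e_R.
Likewise for Rios: e_R = 76/3 − (1/3)e_V.
Plugging e_R into Vega's best response: e_V = 30 − 0.5(76/3 − (1/3)e_V) ⇒ (5/6)e_V = 52/3, so e_V = 20.8.
Then e_R = 76/3 − (1/3)·20.8 = 18.4.

20.8, 18.4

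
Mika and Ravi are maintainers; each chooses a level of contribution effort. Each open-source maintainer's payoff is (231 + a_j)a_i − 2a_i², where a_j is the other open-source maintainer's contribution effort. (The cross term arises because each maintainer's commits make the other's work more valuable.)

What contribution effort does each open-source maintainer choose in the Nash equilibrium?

77

Mika's payoff is (231 + a_R)a_M − 2a_M².
∂π/∂a_M = 231 + a_R − 4a_M = 0, so a_M = 57.75 + 0.25a_R.
By symmetry a_R = a_M; substituting into the reaction function, 0.75a_M = 57.75 and a_M = 77.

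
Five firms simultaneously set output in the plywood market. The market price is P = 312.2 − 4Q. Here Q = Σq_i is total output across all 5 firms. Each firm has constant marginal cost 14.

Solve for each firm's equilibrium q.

A representative firm's profit is π_i = q_i(312.2 − 4Q) − 14q_i, with Q = q_i + Σ_{j≠i} q_j.
First-order condition: 298.2 − 8q_i − 4Σ_{j≠i} q_j = 0.
Imposing symmetry (q_j = q for all j) turns Σ_{j≠i} q_j into 4q, so 298.2 = 24q and q = 12.425.

12.425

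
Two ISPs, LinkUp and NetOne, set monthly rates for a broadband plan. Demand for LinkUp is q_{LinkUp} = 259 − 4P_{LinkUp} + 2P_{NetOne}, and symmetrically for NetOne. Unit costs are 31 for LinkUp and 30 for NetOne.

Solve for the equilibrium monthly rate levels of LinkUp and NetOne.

LinkUp's profit: π = (P_{LinkUp} − 31)(259 − 4P_{LinkUp} + 2P_{NetOne}).
∂π/∂P_{LinkUp} = 383 − 8P_{LinkUp} + 2P_{NetOne} = 0 ⇒ P_{LinkUp} = 47.875 + 0.25P_{NetOne}.
Similarly P_{NetOne} = 47.375 + 0.25P_{LinkUp}.
Substituting the second reaction function into the first: P_{LinkUp} = 47.875 + 0.25(47.375 + 0.25P_{LinkUp}), which gives 0.9375P_{LinkUp} = 1911/32 ⇒ P_{LinkUp} = 63.7.
Then P_{NetOne} = 47.375 + 0.25·63.7 = 63.3.

63.7, 63.3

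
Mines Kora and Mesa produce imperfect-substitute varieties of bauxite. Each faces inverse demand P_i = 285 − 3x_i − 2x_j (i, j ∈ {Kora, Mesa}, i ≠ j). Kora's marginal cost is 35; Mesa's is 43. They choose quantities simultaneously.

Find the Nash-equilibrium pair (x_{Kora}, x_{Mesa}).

31.75, 29.75

Mine Kora's profit: π = x_{Kora}(285 − 3x_{Kora} − 2x_{Mesa}) − 35x_{Kora}.
∂π/∂x_{Kora} = 250 − 6x_{Kora} − 2x_{Mesa} = 0 ⇒ x_{Kora} = 125/3 − (1/3)x_{Mesa}.
Similarly x_{Mesa} = 121/3 − (1/3)x_{Kora}.
Plugging x_{Mesa} into Kora's best response: x_{Kora} = 125/3 − (1/3)(121/3 − (1/3)x_{Kora}) ⇒ (8/9)x_{Kora} = 254/9, so x_{Kora} = 31.75.
Then x_{Mesa} = 121/3 − (1/3)·31.75 = 29.75.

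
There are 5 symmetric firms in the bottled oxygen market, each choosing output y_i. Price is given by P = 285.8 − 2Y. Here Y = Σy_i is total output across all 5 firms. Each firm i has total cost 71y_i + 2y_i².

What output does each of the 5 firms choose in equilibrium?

A representative firm's profit is π_i = y_i(285.8 − 2Y) − 71y_i − 2y_i², with Y = y_i + Σ_{j≠i} y_j.
First-order condition: 214.8 − 8y_i − 2Σ_{j≠i} y_j = 0.
In a symmetric equilibrium every firm chooses the same y, so Σ_{j≠i} y_j = 4y. The condition becomes 214.8 − 16y = 0, giving y = 214.8/16 = 13.425.

13.425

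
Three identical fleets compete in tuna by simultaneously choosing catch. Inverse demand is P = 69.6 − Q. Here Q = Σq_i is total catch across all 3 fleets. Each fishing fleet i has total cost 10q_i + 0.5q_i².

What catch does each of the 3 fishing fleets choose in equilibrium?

A representative fishing fleet's profit is π_i = q_i(69.6 − Q) − 10q_i − 0.5q_i², with Q = q_i + Σ_{j≠i} q_j.
First-order condition: 59.6 − 3q_i − Σ_{j≠i} q_j = 0.
In a symmetric equilibrium every fishing fleet chooses the same q, so Σ_{j≠i} q_j = 2q. The condition becomes 59.6 − 5q = 0, giving q = 59.6/5 = 11.92.

11.92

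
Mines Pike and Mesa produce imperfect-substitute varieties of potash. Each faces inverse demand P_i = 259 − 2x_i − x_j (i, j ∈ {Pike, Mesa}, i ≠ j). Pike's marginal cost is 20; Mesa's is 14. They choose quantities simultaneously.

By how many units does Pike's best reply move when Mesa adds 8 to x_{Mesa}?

Mine Pike's profit: π = x_{Pike}(259 − 2x_{Pike} − x_{Mesa}) − 20x_{Pike}.
∂π/∂x_{Pike} = 239 − 4x_{Pike} − x_{Mesa} = 0 ⇒ x_{Pike} = 59.75 − 0.25x_{Mesa}.
The reaction-function slope is −0.25, so an 8-unit rise in x_{Mesa} moves x_{Pike} by −0.25 × 8 = −2. Pike's best response falls — the actions are strategic substitutes.

-2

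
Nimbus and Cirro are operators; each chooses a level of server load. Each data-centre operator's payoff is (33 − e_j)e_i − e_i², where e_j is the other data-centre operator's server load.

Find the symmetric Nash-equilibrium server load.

Nimbus's payoff is (33 − e_C)e_N − e_N².
∂π/∂e_N = 33 − e_C − 2e_N = 0, so e_N = 16.5 − 0.5e_C.
Setting e_N = e_C in the reaction function: e_N = 16.5 − 0.5e_N, so e_N = 16.5 / 1.5 = 11.

11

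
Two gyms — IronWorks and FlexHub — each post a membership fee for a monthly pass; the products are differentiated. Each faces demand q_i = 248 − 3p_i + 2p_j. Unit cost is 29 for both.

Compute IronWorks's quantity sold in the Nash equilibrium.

IronWorks's profit: π = (p_{IronWorks} − 29)(248 − 3p_{IronWorks} + 2p_{FlexHub}).
∂π/∂p_{IronWorks} = 335 − 6p_{IronWorks} + 2p_{FlexHub} = 0 ⇒ p_{IronWorks} = 335/6 + (1/3)p_{FlexHub}.
The game is symmetric, so in equilibrium p_{FlexHub} = p_{IronWorks}: the reaction function gives (2/3)p_{IronWorks} = 335/6, hence p_{IronWorks} = 83.75.
q_{IronWorks} = 248 − 3·83.75 + 2·83.75 = 164.25.

164.25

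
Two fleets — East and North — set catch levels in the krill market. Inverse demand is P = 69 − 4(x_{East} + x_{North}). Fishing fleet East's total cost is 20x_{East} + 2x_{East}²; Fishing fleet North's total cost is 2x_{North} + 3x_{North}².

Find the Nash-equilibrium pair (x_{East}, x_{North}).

Fishing fleet East's profit: π = x_{East}(69 − 4(x_{East} + x_{North})) − 20x_{East} − 2x_{East}².
∂π/∂x_{East} = 49 − 12x_{East} − 4x_{North} = 0, so x_{East} = 49/12 − (1/3)x_{North}.
For North: ∂π/∂x_{North} = 67 − 14x_{North} − 4x_{East} = 0 ⇒ x_{North} = 67/14 − (2/7)x_{East}.
Solving the two reaction functions simultaneously: (1 − (−1/3)(−2/7))x_{East} = 49/12 − (1/3)·(67/14), so (19/21)x_{East} = 209/84 and x_{East} = 2.75.
Then x_{North} = 67/14 − (2/7)·2.75 = 4.

2.75, 4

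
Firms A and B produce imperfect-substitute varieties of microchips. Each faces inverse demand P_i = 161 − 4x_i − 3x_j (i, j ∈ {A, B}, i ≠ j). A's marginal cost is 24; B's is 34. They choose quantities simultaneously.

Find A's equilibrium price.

Firm A's profit: π = x_A(161 − 4x_A − 3x_B) − 24x_A.
∂π/∂x_A = 137 − 8x_A − 3x_B = 0 ⇒ x_A = 17.125 − 0.375x_B.
Similarly x_B = 15.875 − 0.375x_A.
Substituting the second reaction function into the first: x_A = 17.125 − 0.375(15.875 − 0.375x_A), which gives (55/64)x_A = 715/64 ⇒ x_A = 13.
Then x_B = 15.875 − 0.375·13 = 11.
P_A = 161 − 4·13 − 3·11 = 76.

76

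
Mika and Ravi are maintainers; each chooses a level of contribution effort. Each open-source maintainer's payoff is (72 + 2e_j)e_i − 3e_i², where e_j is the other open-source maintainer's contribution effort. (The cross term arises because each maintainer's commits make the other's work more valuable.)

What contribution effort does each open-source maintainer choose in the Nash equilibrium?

Mika's payoff is (72 + 2e_R)e_M − 3e_M².
∂π/∂e_M = 72 + 2e_R − 6e_M = 0, so e_M = 12 + (1/3)e_R.
Setting e_M = e_R in the reaction function: e_M = 12 + (1/3)e_M, so e_M = 12 / (2/3) = 18.

18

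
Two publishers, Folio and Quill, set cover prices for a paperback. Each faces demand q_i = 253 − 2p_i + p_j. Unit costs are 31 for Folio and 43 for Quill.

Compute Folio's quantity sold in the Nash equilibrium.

Folio's profit: π = (p_{Folio} − 31)(253 − 2p_{Folio} + p_{Quill}).
∂π/∂p_{Folio} = 315 − 4p_{Folio} + p_{Quill} = 0 ⇒ p_{Folio} = 78.75 + 0.25p_{Quill}.
Similarly p_{Quill} = 84.75 + 0.25p_{Folio}.
Substituting the second reaction function into the first: p_{Folio} = 78.75 + 0.25(84.75 + 0.25p_{Folio}), which gives 0.9375p_{Folio} = 99.9375 ⇒ p_{Folio} = 106.6.
Then p_{Quill} = 84.75 + 0.25·106.6 = 111.4.
q_{Folio} = 253 − 2·106.6 + 111.4 = 151.2.

151.2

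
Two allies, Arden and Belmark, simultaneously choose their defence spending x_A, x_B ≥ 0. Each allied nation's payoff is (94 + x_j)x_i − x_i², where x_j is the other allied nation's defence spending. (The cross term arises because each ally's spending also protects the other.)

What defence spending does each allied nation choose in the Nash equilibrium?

94

Arden's payoff is (94 + x_B)x_A − x_A².
∂π/∂x_A = 94 + x_B − 2x_A = 0, so x_A = 47 + 0.5x_B.
The game is symmetric, so in equilibrium x_B = x_A: the reaction function gives 0.5x_A = 47, hence x_A = 94.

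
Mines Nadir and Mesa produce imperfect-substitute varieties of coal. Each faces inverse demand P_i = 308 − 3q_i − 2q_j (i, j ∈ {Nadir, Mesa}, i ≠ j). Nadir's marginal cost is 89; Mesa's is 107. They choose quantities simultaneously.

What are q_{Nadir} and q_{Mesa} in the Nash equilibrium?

28.5, 24

Mine Nadir's profit: π = q_{Nadir}(308 − 3q_{Nadir} − 2q_{Mesa}) − 89q_{Nadir}.
∂π/∂q_{Nadir} = 219 − 6q_{Nadir} − 2q_{Mesa} = 0 ⇒ q_{Nadir} = 36.5 − (1/3)q_{Mesa}.
Similarly q_{Mesa} = 33.5 − (1/3)q_{Nadir}.
Plugging q_{Mesa} into Nadir's best response: q_{Nadir} = 36.5 − (1/3)(33.5 − (1/3)q_{Nadir}) ⇒ (8/9)q_{Nadir} = 76/3, so q_{Nadir} = 28.5.
Then q_{Mesa} = 33.5 − (1/3)·28.5 = 24.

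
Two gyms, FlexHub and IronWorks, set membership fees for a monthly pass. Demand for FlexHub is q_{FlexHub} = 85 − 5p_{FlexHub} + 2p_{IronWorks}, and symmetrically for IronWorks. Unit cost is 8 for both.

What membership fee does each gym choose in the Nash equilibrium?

FlexHub's profit: π = (p_{FlexHub} − 8)(85 − 5p_{FlexHub} + 2p_{IronWorks}).
∂π/∂p_{FlexHub} = 125 − 10p_{FlexHub} + 2p_{IronWorks} = 0 ⇒ p_{FlexHub} = 12.5 + 0.2p_{IronWorks}.
By symmetry p_{IronWorks} = p_{FlexHub}; substituting into the reaction function, 0.8p_{FlexHub} = 12.5 and p_{FlexHub} = 15.625.

15.625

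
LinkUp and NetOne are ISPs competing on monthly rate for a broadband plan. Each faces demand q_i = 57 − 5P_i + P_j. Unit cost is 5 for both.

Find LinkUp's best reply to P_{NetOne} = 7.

8.9

LinkUp's profit: π = (P_{LinkUp} − 5)(57 − 5P_{LinkUp} + P_{NetOne}).
∂π/∂P_{LinkUp} = 82 − 10P_{LinkUp} + P_{NetOne} = 0 ⇒ P_{LinkUp} = 8.2 + 0.1P_{NetOne}.
At P_{NetOne} = 7: P_{LinkUp} = 8.2 + 0.1·7 = 8.9.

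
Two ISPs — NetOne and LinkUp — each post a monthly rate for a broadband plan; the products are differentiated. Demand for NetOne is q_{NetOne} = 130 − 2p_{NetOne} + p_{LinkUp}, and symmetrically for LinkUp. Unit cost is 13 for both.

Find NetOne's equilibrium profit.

NetOne's profit: π = (p_{NetOne} − 13)(130 − 2p_{NetOne} + p_{LinkUp}).
∂π/∂p_{NetOne} = 156 − 4p_{NetOne} + p_{LinkUp} = 0 ⇒ p_{NetOne} = 39 + 0.25p_{LinkUp}.
The game is symmetric, so in equilibrium p_{LinkUp} = p_{NetOne}: the reaction function gives 0.75p_{NetOne} = 39, hence p_{NetOne} = 52.
q_{NetOne} = 130 − 2·52 + 52 = 78.
Profit = (52 − 13)·78 = 3042.

3042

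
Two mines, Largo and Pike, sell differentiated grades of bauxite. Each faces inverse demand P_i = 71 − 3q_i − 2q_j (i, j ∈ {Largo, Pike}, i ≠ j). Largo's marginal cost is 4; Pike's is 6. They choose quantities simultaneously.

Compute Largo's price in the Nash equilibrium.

29.5

Mine Largo's profit: π = q_{Largo}(71 − 3q_{Largo} − 2q_{Pike}) − 4q_{Largo}.
∂π/∂q_{Largo} = 67 − 6q_{Largo} − 2q_{Pike} = 0 ⇒ q_{Largo} = 67/6 − (1/3)q_{Pike}.
Similarly q_{Pike} = 65/6 − (1/3)q_{Largo}.
Plugging q_{Pike} into Largo's best response: q_{Largo} = 67/6 − (1/3)(65/6 − (1/3)q_{Largo}) ⇒ (8/9)q_{Largo} = 68/9, so q_{Largo} = 8.5.
Then q_{Pike} = 65/6 − (1/3)·8.5 = 8.
P_{Largo} = 71 − 3·8.5 − 2·8 = 29.5.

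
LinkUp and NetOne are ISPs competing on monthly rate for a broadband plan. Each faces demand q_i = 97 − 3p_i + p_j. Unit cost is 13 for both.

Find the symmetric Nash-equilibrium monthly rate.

27.2

LinkUp's profit: π = (p_{LinkUp} − 13)(97 − 3p_{LinkUp} + p_{NetOne}).
∂π/∂p_{LinkUp} = 136 − 6p_{LinkUp} + p_{NetOne} = 0 ⇒ p_{LinkUp} = 68/3 + (1/6)p_{NetOne}.
Setting p_{LinkUp} = p_{NetOne} in the reaction function: p_{LinkUp} = 68/3 + (1/6)p_{LinkUp}, so p_{LinkUp} = (68/3) / (5/6) = 27.2.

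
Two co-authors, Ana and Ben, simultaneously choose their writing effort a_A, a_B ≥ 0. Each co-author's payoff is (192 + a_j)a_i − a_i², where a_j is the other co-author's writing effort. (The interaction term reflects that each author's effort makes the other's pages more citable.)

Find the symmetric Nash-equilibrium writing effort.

Ana's payoff is (192 + a_B)a_A − a_A².
∂π/∂a_A = 192 + a_B − 2a_A = 0, so a_A = 96 + 0.5a_B.
The game is symmetric, so in equilibrium a_B = a_A: the reaction function gives 0.5a_A = 96, hence a_A = 192.

192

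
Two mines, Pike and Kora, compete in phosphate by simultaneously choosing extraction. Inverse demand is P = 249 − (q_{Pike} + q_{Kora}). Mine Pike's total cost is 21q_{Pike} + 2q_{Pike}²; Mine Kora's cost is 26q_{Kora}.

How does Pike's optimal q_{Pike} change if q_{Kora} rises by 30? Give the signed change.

-5

Mine Pike's profit: π = q_{Pike}(249 − (q_{Pike} + q_{Kora})) − 21q_{Pike} − 2q_{Pike}².
∂π/∂q_{Pike} = 228 − 6q_{Pike} − q_{Kora} = 0, so q_{Pike} = 38 − (1/6)q_{Kora}.
The reaction-function slope is −1/6, so a 30-unit rise in q_{Kora} moves q_{Pike} by −1/6 × 30 = −5. Pike's best response falls — the actions are strategic substitutes.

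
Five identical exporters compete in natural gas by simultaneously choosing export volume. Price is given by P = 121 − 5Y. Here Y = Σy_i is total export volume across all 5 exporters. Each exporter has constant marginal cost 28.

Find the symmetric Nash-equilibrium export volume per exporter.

A representative exporter's profit is π_i = y_i(121 − 5Y) − 28y_i, with Y = y_i + Σ_{j≠i} y_j.
First-order condition: 93 − 10y_i − 5Σ_{j≠i} y_j = 0.
In a symmetric equilibrium every exporter chooses the same y, so Σ_{j≠i} y_j = 4y. The condition becomes 93 − 30y = 0, giving y = 93/30 = 3.1.

3.1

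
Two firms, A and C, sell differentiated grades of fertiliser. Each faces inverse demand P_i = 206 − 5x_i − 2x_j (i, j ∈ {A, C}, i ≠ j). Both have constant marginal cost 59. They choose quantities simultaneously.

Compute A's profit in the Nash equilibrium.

Firm A's profit: π = x_A(206 − 5x_A − 2x_C) − 59x_A.
∂π/∂x_A = 147 − 10x_A − 2x_C = 0 ⇒ x_A = 14.7 − 0.2x_C.
The game is symmetric, so in equilibrium x_C = x_A: the reaction function gives 1.2x_A = 14.7, hence x_A = 12.25.
P_A = 206 − 5·12.25 − 2·12.25 = 120.25.
Profit = (120.25 − 59)·12.25 = 750.3125.

750.3125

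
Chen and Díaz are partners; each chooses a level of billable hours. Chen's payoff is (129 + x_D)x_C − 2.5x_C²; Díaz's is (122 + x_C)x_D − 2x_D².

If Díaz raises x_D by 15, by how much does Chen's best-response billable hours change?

Expanding Chen's payoff: 129x_C + x_Dx_C − 2.5x_C².
∂π/∂x_C = 129 + x_D − 5x_C = 0, so x_C = 25.8 + 0.2x_D.
The reaction-function slope is 0.2, so a 15-unit rise in x_D moves x_C by 0.2 × 15 = 3. Chen's best response rises — the actions are strategic complements.

3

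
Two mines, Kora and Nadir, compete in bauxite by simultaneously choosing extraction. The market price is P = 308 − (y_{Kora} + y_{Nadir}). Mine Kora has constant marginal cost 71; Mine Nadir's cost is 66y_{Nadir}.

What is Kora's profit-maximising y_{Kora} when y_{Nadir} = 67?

Mine Kora's profit: π = y_{Kora}(308 − (y_{Kora} + y_{Nadir})) − 71y_{Kora}.
∂π/∂y_{Kora} = 237 − 2y_{Kora} − y_{Nadir} = 0, so y_{Kora} = 118.5 − 0.5y_{Nadir}.
At y_{Nadir} = 67: y_{Kora} = 118.5 − 0.5·67 = 85.

85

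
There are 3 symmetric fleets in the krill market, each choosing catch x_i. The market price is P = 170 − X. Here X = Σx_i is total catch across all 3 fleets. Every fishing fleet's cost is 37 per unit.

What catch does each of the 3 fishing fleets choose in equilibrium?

A representative fishing fleet's profit is π_i = x_i(170 − X) − 37x_i, with X = x_i + Σ_{j≠i} x_j.
First-order condition: 133 − 2x_i − Σ_{j≠i} x_j = 0.
Imposing symmetry (x_j = x for all j) turns Σ_{j≠i} x_j into 2x, so 133 = 4x and x = 33.25.

33.25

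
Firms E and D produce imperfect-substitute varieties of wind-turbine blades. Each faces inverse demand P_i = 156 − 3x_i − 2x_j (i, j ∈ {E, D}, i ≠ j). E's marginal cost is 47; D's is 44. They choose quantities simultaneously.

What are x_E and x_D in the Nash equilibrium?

Firm E's profit: π = x_E(156 − 3x_E − 2x_D) − 47x_E.
∂π/∂x_E = 109 − 6x_E − 2x_D = 0 ⇒ x_E = 109/6 − (1/3)x_D.
Similarly x_D = 56/3 − (1/3)x_E.
Solving the two reaction functions simultaneously: (1 − (−1/3)(−1/3))x_E = 109/6 − (1/3)·(56/3), so (8/9)x_E = 215/18 and x_E = 13.4375.
Then x_D = 56/3 − (1/3)·13.4375 = 14.1875.

13.4375, 14.1875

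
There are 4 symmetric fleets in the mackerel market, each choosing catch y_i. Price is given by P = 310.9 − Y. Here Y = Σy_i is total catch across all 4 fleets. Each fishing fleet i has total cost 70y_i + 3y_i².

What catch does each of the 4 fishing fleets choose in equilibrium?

21.9

A representative fishing fleet's profit is π_i = y_i(310.9 − Y) − 70y_i − 3y_i², with Y = y_i + Σ_{j≠i} y_j.
First-order condition: 240.9 − 8y_i − Σ_{j≠i} y_j = 0.
In a symmetric equilibrium every fishing fleet chooses the same y, so Σ_{j≠i} y_j = 3y. The condition becomes 240.9 − 11y = 0, giving y = 240.9/11 = 21.9.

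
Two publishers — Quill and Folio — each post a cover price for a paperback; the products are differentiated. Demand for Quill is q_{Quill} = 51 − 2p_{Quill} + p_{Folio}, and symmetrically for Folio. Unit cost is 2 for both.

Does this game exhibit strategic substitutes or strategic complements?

strategic complements

Quill's profit: π = (p_{Quill} − 2)(51 − 2p_{Quill} + p_{Folio}).
∂π/∂p_{Quill} = 55 − 4p_{Quill} + p_{Folio} = 0 ⇒ p_{Quill} = 13.75 + 0.25p_{Folio}.
The best-response slope dp_{Quill}/dp_{Folio} = 0.25 > 0: the reaction function is upward-sloping, so the choices are strategic complements.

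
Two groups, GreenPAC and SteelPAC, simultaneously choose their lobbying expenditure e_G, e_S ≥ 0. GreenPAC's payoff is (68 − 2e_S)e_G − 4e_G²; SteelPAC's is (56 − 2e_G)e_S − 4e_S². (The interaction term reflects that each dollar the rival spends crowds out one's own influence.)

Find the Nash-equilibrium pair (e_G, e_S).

Expanding GreenPAC's payoff: 68e_G − 2e_Se_G − 4e_G².
∂π/∂e_G = 68 − 2e_S − 8e_G = 0, so e_G = 8.5 − 0.25e_S.
Likewise for SteelPAC: e_S = 7 − 0.25e_G.
Plugging e_S into GreenPAC's best response: e_G = 8.5 − 0.25(7 − 0.25e_G) ⇒ 0.9375e_G = 6.75, so e_G = 7.2.
Then e_S = 7 − 0.25·7.2 = 5.2.

7.2, 5.2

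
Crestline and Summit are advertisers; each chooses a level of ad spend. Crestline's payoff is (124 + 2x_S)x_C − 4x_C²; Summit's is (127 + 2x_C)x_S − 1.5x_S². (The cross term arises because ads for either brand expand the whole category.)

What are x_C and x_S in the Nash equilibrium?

31.3, 63.2

Expanding Crestline's payoff: 124x_C + 2x_Sx_C − 4x_C².
∂π/∂x_C = 124 + 2x_S − 8x_C = 0, so x_C = 15.5 + 0.25x_S.
Likewise for Summit: x_S = 127/3 + (2/3)x_C.
Substituting the second reaction function into the first: x_C = 15.5 + 0.25(127/3 + (2/3)x_C), which gives (5/6)x_C = 313/12 ⇒ x_C = 31.3.
Then x_S = 127/3 + (2/3)·31.3 = 63.2.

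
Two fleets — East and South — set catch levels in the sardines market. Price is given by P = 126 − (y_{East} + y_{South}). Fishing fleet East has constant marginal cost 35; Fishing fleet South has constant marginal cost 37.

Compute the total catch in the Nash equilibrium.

60

Fishing fleet East's profit: π = y_{East}(126 − (y_{East} + y_{South})) − 35y_{East}.
∂π/∂y_{East} = 91 − 2y_{East} − y_{South} = 0, so y_{East} = 45.5 − 0.5y_{South}.
By the same steps for South: y_{South} = 44.5 − 0.5y_{East}.
Solving the two reaction functions simultaneously: (1 − (−0.5)(−0.5))y_{East} = 45.5 − 0.5·44.5, so 0.75y_{East} = 23.25 and y_{East} = 31.
Then y_{South} = 44.5 − 0.5·31 = 29.
Total catch: 31 + 29 = 60.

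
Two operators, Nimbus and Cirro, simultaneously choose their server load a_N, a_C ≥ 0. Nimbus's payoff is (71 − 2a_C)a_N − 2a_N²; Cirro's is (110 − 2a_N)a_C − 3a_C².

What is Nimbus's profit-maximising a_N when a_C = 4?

15.75

Expanding Nimbus's payoff: 71a_N − 2a_Ca_N − 2a_N².
∂π/∂a_N = 71 − 2a_C − 4a_N = 0, so a_N = 17.75 − 0.5a_C.
At a_C = 4: a_N = 17.75 − 0.5·4 = 15.75.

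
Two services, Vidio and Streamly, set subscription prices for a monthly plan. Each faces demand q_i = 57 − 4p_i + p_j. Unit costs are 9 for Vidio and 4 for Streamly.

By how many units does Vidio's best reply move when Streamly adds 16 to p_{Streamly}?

Vidio's profit: π = (p_{Vidio} − 9)(57 − 4p_{Vidio} + p_{Streamly}).
∂π/∂p_{Vidio} = 93 − 8p_{Vidio} + p_{Streamly} = 0 ⇒ p_{Vidio} = 11.625 + 0.125p_{Streamly}.
The reaction-function slope is 0.125, so a 16-unit rise in p_{Streamly} moves p_{Vidio} by 0.125 × 16 = 2. Vidio's best response rises — the actions are strategic complements.

2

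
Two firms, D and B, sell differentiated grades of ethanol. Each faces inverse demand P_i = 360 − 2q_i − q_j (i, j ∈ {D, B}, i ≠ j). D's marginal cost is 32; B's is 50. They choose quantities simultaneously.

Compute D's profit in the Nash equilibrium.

8924.48

Firm D's profit: π = q_D(360 − 2q_D − q_B) − 32q_D.
∂π/∂q_D = 328 − 4q_D − q_B = 0 ⇒ q_D = 82 − 0.25q_B.
Similarly q_B = 77.5 − 0.25q_D.
Plugging q_B into D's best response: q_D = 82 − 0.25(77.5 − 0.25q_D) ⇒ 0.9375q_D = 62.625, so q_D = 66.8.
Then q_B = 77.5 − 0.25·66.8 = 60.8.
P_D = 360 − 2·66.8 − 60.8 = 165.6.
Profit = (165.6 − 32)·66.8 = 8924.48.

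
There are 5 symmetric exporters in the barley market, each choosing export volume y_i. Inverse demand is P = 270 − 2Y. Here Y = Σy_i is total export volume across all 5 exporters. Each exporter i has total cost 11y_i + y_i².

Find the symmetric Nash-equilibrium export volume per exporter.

18.5

A representative exporter's profit is π_i = y_i(270 − 2Y) − 11y_i − y_i², with Y = y_i + Σ_{j≠i} y_j.
First-order condition: 259 − 6y_i − 2Σ_{j≠i} y_j = 0.
With identical exporters, set every y_j = y: then 259 − 6y − 8y = 0, i.e. y = 259/14 = 18.5.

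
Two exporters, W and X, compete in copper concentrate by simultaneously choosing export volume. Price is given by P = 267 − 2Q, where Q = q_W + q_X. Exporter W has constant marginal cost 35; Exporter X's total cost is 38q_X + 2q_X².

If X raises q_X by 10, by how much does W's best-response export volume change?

-5

Exporter W's profit: π = q_W(267 − 2(q_W + q_X)) − 35q_W.
∂π/∂q_W = 232 − 4q_W − 2q_X = 0, so q_W = 58 − 0.5q_X.
The reaction-function slope is −0.5, so a 10-unit rise in q_X moves q_W by −0.5 × 10 = −5. W's best response falls — the actions are strategic substitutes.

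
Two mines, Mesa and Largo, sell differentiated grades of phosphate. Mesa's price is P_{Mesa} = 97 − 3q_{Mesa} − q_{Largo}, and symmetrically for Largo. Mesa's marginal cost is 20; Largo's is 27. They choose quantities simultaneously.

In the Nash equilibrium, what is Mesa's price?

Mine Mesa's profit: π = q_{Mesa}(97 − 3q_{Mesa} − q_{Largo}) − 20q_{Mesa}.
∂π/∂q_{Mesa} = 77 − 6q_{Mesa} − q_{Largo} = 0 ⇒ q_{Mesa} = 77/6 − (1/6)q_{Largo}.
Similarly q_{Largo} = 35/3 − (1/6)q_{Mesa}.
Solving the two reaction functions simultaneously: (1 − (−1/6)(−1/6))q_{Mesa} = 77/6 − (1/6)·(35/3), so (35/36)q_{Mesa} = 98/9 and q_{Mesa} = 11.2.
Then q_{Largo} = 35/3 − (1/6)·11.2 = 9.8.
P_{Mesa} = 97 − 3·11.2 − 9.8 = 53.6.

53.6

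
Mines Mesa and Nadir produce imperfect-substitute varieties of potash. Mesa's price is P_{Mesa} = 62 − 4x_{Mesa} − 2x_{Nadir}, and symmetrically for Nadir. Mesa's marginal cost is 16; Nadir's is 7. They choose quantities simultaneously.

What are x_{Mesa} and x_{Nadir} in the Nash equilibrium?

4.3, 5.8

Mine Mesa's profit: π = x_{Mesa}(62 − 4x_{Mesa} − 2x_{Nadir}) − 16x_{Mesa}.
∂π/∂x_{Mesa} = 46 − 8x_{Mesa} − 2x_{Nadir} = 0 ⇒ x_{Mesa} = 5.75 − 0.25x_{Nadir}.
Similarly x_{Nadir} = 6.875 − 0.25x_{Mesa}.
Substituting the second reaction function into the first: x_{Mesa} = 5.75 − 0.25(6.875 − 0.25x_{Mesa}), which gives 0.9375x_{Mesa} = 129/32 ⇒ x_{Mesa} = 4.3.
Then x_{Nadir} = 6.875 − 0.25·4.3 = 5.8.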